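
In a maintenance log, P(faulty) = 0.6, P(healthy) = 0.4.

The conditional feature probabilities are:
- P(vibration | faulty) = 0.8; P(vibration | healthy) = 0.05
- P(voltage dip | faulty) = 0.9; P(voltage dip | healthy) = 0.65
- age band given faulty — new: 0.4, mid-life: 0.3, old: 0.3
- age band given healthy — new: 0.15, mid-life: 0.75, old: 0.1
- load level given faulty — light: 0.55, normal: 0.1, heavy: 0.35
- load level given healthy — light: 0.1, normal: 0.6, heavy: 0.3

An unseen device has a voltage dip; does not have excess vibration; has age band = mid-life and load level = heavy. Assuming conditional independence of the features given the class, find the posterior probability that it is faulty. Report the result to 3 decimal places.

0.169

faulty: 0.6 × (1−0.8) × 0.9 × 0.3 × 0.35 = 0.01134
healthy: 0.4 × (1−0.05) × 0.65 × 0.75 × 0.3 = 0.055575
P(faulty | x) = 0.01134 / 0.066915 ≈ 0.169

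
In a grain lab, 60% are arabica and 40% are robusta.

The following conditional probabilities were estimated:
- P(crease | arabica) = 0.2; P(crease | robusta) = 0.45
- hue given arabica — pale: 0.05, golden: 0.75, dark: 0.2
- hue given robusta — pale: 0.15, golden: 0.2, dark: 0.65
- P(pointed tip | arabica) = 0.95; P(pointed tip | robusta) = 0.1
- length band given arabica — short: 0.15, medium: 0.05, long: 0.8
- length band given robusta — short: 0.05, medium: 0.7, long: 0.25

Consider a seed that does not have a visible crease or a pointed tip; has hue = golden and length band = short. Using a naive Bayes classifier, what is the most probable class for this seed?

arabica

arabica: 0.6 × (1−0.2) × 0.75 × (1−0.95) × 0.15 = 0.0027
robusta: 0.4 × (1−0.45) × 0.2 × (1−0.1) × 0.05 = 0.00198
Highest score → arabica.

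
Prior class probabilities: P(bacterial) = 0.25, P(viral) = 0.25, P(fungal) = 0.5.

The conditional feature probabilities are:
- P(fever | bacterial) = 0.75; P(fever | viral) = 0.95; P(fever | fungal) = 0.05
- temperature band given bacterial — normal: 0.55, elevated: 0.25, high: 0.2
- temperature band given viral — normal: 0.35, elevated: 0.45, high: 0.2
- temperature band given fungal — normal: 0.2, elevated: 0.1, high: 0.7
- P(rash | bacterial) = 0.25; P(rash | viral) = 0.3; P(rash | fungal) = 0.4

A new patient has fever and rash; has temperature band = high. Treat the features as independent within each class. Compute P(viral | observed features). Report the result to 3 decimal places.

0.465

bacterial: 0.25 × 0.75 × 0.2 × 0.25 = 0.009375
viral: 0.25 × 0.95 × 0.2 × 0.3 = 0.01425
fungal: 0.5 × 0.05 × 0.7 × 0.4 = 0.007
P(viral | x) = 0.01425 / 0.030625 ≈ 0.465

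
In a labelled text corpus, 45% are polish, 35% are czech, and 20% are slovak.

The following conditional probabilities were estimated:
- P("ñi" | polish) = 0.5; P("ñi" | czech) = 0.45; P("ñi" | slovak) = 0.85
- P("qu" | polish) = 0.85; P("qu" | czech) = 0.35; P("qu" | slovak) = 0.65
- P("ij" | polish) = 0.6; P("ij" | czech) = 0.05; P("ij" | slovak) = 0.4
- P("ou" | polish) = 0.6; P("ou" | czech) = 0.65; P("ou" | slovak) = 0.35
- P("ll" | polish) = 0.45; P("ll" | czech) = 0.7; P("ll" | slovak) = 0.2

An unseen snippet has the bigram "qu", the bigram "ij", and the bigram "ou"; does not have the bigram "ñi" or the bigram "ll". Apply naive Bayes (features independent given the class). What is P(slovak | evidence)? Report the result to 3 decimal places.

polish: 0.45 × (1−0.5) × 0.85 × 0.6 × 0.6 × (1−0.45) = 0.0378675
czech: 0.35 × (1−0.45) × 0.35 × 0.05 × 0.65 × (1−0.7) = 0.00065690625
slovak: 0.2 × (1−0.85) × 0.65 × 0.4 × 0.35 × (1−0.2) = 0.002184
P(slovak | x) = 0.002184 / 0.04070840625 ≈ 0.054

0.054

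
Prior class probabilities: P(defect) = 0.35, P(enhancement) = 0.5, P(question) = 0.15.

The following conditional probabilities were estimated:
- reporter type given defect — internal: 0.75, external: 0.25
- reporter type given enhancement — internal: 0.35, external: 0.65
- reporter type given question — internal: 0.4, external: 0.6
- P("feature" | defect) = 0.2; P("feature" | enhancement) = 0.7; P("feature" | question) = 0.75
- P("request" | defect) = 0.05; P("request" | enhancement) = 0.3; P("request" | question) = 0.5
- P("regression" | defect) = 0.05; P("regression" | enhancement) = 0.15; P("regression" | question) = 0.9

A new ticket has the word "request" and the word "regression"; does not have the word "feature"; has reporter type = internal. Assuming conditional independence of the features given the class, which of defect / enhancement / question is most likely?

question

defect: 0.35 × 0.75 × (1−0.2) × 0.05 × 0.05 = 0.000525
enhancement: 0.5 × 0.35 × (1−0.7) × 0.3 × 0.15 = 0.0023625
question: 0.15 × 0.4 × (1−0.75) × 0.5 × 0.9 = 0.00675
Highest score → question.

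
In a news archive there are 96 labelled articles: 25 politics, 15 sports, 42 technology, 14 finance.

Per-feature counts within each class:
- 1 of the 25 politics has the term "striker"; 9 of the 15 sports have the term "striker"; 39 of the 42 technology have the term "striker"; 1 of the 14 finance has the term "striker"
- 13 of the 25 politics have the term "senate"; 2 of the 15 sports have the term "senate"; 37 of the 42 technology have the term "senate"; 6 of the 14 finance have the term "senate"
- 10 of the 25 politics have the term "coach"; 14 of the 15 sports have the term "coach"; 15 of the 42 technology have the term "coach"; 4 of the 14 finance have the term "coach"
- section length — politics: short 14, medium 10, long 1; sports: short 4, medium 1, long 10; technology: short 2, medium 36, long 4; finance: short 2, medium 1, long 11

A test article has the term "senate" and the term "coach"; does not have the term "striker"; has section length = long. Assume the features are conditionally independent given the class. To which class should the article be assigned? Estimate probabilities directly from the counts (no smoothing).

finance

politics: (25/96) × (24/25) × (13/25) × (10/25) × (1/25) = 0.00208
sports: (15/96) × (6/15) × (2/15) × (14/15) × (10/15) ≈ 0.00518519
technology: (42/96) × (3/42) × (37/42) × (15/42) × (4/42) ≈ 0.000936386
finance: (14/96) × (13/14) × (6/14) × (4/14) × (11/14) ≈ 0.0130284
Highest score → finance.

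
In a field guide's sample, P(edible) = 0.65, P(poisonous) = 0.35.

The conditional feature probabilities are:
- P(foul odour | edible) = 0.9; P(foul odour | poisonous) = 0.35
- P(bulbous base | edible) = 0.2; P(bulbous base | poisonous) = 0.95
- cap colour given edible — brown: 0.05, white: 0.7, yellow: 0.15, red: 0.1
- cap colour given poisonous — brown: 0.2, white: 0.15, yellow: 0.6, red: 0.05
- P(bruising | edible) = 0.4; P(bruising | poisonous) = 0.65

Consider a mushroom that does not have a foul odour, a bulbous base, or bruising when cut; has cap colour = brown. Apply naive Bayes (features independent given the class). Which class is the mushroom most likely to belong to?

edible: 0.65 × (1−0.9) × (1−0.2) × 0.05 × (1−0.4) = 0.00156
poisonous: 0.35 × (1−0.35) × (1−0.95) × 0.2 × (1−0.65) = 0.00079625
Highest score → edible.

edible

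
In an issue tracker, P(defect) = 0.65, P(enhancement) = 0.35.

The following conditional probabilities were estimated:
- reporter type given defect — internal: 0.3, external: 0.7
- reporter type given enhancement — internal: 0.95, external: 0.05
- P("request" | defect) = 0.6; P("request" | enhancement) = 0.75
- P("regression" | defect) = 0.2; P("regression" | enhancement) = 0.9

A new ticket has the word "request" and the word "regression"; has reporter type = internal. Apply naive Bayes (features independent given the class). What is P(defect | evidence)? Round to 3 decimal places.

defect: 0.65 × 0.3 × 0.6 × 0.2 = 0.0234
enhancement: 0.35 × 0.95 × 0.75 × 0.9 = 0.2244375
P(defect | x) = 0.0234 / 0.2478375 ≈ 0.094

0.094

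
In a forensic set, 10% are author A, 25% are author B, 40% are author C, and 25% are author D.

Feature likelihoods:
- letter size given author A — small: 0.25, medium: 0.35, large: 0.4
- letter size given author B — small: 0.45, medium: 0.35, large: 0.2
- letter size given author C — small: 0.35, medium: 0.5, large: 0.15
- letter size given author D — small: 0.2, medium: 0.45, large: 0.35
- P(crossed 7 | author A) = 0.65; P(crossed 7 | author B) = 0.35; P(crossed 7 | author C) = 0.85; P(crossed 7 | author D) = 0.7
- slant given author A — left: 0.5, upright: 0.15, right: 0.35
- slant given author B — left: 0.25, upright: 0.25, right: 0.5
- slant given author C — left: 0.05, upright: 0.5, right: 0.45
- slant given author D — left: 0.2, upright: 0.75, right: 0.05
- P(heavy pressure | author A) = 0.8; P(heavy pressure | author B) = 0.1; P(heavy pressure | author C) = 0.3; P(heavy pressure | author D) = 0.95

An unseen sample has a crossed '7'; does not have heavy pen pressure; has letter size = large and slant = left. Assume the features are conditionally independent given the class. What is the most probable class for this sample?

author B

author A: 0.1 × 0.4 × 0.65 × 0.5 × (1−0.8) = 0.0026
author B: 0.25 × 0.2 × 0.35 × 0.25 × (1−0.1) = 0.0039375
author C: 0.4 × 0.15 × 0.85 × 0.05 × (1−0.3) = 0.001785
author D: 0.25 × 0.35 × 0.7 × 0.2 × (1−0.95) = 0.0006125
Highest score → author B.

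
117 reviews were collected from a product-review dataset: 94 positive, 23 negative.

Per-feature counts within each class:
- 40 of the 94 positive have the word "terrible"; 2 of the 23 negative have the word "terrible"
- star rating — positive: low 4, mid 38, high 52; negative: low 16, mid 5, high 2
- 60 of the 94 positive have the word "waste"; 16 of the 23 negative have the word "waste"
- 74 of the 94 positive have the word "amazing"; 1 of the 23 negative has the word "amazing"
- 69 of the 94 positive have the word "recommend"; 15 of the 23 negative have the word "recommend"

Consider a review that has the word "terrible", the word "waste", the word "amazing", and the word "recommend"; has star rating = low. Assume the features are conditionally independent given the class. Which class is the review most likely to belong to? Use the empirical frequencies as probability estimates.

positive

positive: (94/117) × (40/94) × (4/94) × (60/94) × (74/94) × (69/94) ≈ 0.00536605
negative: (23/117) × (2/23) × (16/23) × (16/23) × (1/23) × (15/23) ≈ 0.000234565
Highest score → positive.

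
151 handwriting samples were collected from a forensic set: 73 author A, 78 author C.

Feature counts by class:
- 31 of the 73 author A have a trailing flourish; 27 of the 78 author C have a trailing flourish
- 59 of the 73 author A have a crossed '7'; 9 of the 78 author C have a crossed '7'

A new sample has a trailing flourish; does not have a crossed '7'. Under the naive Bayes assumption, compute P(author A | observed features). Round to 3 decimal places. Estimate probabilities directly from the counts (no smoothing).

0.199

author A: (73/151) × (31/73) × (14/73) ≈ 0.0393722
author C: (78/151) × (27/78) × (69/78) ≈ 0.158176
P(author A | x) = 0.0393722 / 0.1975482 ≈ 0.199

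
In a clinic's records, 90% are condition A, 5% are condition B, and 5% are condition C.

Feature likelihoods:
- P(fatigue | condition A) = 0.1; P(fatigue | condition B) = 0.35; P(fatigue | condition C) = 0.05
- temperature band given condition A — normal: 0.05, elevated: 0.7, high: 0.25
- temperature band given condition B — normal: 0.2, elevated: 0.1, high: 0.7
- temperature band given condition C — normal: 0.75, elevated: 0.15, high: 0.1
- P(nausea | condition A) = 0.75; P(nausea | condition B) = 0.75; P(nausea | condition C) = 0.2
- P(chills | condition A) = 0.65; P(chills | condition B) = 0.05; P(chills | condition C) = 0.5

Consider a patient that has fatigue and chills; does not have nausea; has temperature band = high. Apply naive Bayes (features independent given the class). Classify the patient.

condition A: 0.9 × 0.1 × 0.25 × (1−0.75) × 0.65 = 0.00365625
condition B: 0.05 × 0.35 × 0.7 × (1−0.75) × 0.05 = 0.000153125
condition C: 0.05 × 0.05 × 0.1 × (1−0.2) × 0.5 = 0.0001
Highest score → condition A.

condition A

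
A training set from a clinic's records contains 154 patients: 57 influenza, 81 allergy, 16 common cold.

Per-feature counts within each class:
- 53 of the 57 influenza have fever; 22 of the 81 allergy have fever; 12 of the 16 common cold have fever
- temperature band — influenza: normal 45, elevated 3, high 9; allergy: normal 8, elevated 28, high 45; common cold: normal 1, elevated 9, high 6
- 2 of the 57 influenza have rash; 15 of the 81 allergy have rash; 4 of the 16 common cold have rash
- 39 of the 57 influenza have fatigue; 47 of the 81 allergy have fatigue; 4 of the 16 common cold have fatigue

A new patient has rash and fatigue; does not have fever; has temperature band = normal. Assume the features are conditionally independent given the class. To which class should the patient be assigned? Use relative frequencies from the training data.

influenza: (57/154) × (4/57) × (45/57) × (2/57) × (39/57) ≈ 0.000492291
allergy: (81/154) × (59/81) × (8/81) × (15/81) × (47/81) ≈ 0.00406589
common cold: (16/154) × (4/16) × (1/16) × (4/16) × (4/16) ≈ 0.000101461
Highest score → allergy.

allergy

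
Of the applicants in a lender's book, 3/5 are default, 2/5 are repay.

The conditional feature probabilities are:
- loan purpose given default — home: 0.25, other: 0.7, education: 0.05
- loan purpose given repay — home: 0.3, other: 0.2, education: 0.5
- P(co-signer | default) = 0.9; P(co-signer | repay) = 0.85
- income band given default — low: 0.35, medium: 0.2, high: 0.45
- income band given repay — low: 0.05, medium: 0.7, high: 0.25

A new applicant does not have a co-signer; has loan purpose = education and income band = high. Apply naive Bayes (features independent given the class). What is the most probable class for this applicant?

default: 0.6 × 0.05 × (1−0.9) × 0.45 = 0.00135
repay: 0.4 × 0.5 × (1−0.85) × 0.25 = 0.0075
Highest score → repay.

repay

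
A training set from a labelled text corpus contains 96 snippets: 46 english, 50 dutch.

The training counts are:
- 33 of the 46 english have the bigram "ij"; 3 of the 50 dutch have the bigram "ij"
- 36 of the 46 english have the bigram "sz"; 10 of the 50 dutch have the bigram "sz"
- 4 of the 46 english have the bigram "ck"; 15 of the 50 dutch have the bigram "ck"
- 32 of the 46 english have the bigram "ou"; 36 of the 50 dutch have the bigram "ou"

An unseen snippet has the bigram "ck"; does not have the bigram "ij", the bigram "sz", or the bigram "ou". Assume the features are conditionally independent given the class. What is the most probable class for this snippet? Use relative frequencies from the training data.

english: (46/96) × (13/46) × (10/46) × (4/46) × (14/46) ≈ 0.000779088
dutch: (50/96) × (47/50) × (40/50) × (15/50) × (14/50) = 0.0329
Highest score → dutch.

dutch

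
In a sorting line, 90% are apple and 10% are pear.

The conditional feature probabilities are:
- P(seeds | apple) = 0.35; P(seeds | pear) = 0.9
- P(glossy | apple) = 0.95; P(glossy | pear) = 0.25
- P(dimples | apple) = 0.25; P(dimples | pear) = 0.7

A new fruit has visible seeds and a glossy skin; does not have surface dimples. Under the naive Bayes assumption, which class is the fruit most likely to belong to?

apple: 0.9 × 0.35 × 0.95 × (1−0.25) = 0.2244375
pear: 0.1 × 0.9 × 0.25 × (1−0.7) = 0.00675
Highest score → apple.

apple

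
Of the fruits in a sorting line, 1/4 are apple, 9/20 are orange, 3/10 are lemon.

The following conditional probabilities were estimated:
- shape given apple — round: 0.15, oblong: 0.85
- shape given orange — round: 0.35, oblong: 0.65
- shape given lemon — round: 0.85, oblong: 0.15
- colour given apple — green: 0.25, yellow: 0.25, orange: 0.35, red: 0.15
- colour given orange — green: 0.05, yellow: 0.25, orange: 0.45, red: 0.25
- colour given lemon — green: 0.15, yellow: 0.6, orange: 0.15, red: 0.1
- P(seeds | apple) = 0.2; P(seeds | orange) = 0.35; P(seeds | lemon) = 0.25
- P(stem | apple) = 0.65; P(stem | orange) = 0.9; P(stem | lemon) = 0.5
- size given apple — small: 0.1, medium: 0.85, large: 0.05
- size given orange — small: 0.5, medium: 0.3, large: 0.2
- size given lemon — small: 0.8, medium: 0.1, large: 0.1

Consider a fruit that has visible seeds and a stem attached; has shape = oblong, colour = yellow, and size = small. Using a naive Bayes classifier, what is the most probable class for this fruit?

orange

apple: 0.25 × 0.85 × 0.25 × 0.2 × 0.65 × 0.1 = 0.000690625
orange: 0.45 × 0.65 × 0.25 × 0.35 × 0.9 × 0.5 = 0.0115171875
lemon: 0.3 × 0.15 × 0.6 × 0.25 × 0.5 × 0.8 = 0.0027
Highest score → orange.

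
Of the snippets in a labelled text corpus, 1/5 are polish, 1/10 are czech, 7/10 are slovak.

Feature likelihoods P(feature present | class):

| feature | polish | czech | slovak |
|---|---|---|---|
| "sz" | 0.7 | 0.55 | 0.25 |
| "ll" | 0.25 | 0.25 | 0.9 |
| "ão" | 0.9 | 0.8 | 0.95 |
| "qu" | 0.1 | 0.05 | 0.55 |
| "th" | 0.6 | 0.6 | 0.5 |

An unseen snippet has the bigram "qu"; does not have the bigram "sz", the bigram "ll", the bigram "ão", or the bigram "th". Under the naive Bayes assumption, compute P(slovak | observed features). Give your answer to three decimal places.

0.696

polish: 0.2 × (1−0.7) × (1−0.25) × (1−0.9) × 0.1 × (1−0.6) = 0.00018
czech: 0.1 × (1−0.55) × (1−0.25) × (1−0.8) × 0.05 × (1−0.6) = 0.000135
slovak: 0.7 × (1−0.25) × (1−0.9) × (1−0.95) × 0.55 × (1−0.5) = 0.000721875
P(slovak | x) = 0.000721875 / 0.001036875 ≈ 0.696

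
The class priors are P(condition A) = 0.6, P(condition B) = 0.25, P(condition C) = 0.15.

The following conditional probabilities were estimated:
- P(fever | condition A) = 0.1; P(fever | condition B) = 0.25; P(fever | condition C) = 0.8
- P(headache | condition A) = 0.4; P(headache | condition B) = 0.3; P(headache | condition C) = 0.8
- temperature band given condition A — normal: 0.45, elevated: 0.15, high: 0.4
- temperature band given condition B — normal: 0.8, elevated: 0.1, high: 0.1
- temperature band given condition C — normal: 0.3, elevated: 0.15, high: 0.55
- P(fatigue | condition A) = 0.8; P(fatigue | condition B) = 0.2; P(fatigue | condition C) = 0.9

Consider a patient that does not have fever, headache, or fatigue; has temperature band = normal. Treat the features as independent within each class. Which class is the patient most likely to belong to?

condition B

condition A: 0.6 × (1−0.1) × (1−0.4) × 0.45 × (1−0.8) = 0.02916
condition B: 0.25 × (1−0.25) × (1−0.3) × 0.8 × (1−0.2) = 0.084
condition C: 0.15 × (1−0.8) × (1−0.8) × 0.3 × (1−0.9) = 0.00018
Highest score → condition B.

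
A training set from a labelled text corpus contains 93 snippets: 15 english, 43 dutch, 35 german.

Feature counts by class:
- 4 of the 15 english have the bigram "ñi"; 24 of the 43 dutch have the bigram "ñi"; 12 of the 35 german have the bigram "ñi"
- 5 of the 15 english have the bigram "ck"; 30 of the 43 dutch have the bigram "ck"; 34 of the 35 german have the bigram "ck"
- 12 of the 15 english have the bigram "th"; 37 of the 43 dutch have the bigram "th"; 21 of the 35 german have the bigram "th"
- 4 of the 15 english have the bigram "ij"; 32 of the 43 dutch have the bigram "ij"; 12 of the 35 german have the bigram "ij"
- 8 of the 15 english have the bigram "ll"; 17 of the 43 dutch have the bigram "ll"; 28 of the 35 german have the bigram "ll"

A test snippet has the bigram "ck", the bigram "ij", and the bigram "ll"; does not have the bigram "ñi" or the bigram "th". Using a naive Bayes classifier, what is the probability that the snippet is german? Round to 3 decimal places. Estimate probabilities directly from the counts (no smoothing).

english: (15/93) × (11/15) × (5/15) × (3/15) × (4/15) × (8/15) ≈ 0.00112147
dutch: (43/93) × (19/43) × (30/43) × (6/43) × (32/43) × (17/43) ≈ 0.00585151
german: (35/93) × (23/35) × (34/35) × (14/35) × (12/35) × (28/35) ≈ 0.0263584
P(german | x) = 0.0263584 / 0.03333138 ≈ 0.791

0.791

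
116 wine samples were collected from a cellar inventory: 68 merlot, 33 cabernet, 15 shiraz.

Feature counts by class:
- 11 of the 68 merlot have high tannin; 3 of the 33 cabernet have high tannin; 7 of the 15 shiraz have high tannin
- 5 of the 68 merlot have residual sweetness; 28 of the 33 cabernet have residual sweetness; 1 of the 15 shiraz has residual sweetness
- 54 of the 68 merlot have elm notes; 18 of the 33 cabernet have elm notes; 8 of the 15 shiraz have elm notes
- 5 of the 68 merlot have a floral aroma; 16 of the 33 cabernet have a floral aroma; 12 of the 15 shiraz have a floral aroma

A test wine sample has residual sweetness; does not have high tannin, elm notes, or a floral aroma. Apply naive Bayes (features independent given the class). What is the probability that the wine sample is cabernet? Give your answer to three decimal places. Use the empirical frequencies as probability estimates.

merlot: (68/116) × (57/68) × (5/68) × (14/68) × (63/68) ≈ 0.00689174
cabernet: (33/116) × (30/33) × (28/33) × (15/33) × (17/33) ≈ 0.051383
shiraz: (15/116) × (8/15) × (1/15) × (7/15) × (3/15) ≈ 0.000429119
P(cabernet | x) = 0.051383 / 0.058703859 ≈ 0.875

0.875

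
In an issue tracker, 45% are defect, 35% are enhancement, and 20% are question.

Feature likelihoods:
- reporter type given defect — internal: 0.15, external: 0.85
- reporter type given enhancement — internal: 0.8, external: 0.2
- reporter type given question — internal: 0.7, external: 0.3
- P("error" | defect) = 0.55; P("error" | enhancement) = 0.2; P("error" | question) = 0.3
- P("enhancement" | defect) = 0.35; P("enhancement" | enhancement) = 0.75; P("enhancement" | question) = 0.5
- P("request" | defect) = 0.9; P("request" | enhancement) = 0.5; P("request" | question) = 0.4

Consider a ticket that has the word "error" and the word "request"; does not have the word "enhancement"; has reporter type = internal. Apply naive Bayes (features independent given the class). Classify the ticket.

defect

defect: 0.45 × 0.15 × 0.55 × (1−0.35) × 0.9 = 0.021718125
enhancement: 0.35 × 0.8 × 0.2 × (1−0.75) × 0.5 = 0.007
question: 0.2 × 0.7 × 0.3 × (1−0.5) × 0.4 = 0.0084
Highest score → defect.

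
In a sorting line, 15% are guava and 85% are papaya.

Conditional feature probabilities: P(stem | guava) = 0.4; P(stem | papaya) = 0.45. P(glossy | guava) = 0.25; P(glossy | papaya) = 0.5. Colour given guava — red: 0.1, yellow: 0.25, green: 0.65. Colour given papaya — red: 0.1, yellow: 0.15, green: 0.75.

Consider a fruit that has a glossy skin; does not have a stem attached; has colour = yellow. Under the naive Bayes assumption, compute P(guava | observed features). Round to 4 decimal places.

guava: 0.15 × (1−0.4) × 0.25 × 0.25 = 0.005625
papaya: 0.85 × (1−0.45) × 0.5 × 0.15 = 0.0350625
P(guava | x) = 0.005625 / 0.0406875 ≈ 0.1382

0.1382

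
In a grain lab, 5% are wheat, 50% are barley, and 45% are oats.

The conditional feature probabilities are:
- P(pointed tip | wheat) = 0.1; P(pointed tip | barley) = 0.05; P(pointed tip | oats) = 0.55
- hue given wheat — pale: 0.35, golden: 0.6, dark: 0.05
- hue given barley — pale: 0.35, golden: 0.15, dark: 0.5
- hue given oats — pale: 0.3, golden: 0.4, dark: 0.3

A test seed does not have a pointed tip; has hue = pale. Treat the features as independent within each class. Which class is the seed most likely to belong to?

barley

wheat: 0.05 × (1−0.1) × 0.35 = 0.01575
barley: 0.5 × (1−0.05) × 0.35 = 0.16625
oats: 0.45 × (1−0.55) × 0.3 = 0.06075
Highest score → barley.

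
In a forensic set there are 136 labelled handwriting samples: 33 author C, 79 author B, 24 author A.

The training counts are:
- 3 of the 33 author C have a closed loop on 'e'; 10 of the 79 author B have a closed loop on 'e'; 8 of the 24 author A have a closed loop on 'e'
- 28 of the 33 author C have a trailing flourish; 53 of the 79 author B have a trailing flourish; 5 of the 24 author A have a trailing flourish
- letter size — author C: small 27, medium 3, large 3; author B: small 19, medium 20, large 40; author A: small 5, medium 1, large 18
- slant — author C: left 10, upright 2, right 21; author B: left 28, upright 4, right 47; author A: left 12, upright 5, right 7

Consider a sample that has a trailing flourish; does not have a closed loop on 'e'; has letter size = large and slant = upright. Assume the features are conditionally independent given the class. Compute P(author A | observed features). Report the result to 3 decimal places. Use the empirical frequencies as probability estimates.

0.282

author C: (33/136) × (30/33) × (28/33) × (3/33) × (2/33) ≈ 0.00103122
author B: (79/136) × (69/79) × (53/79) × (40/79) × (4/79) ≈ 0.00872619
author A: (24/136) × (16/24) × (5/24) × (18/24) × (5/24) ≈ 0.00382966
P(author A | x) = 0.00382966 / 0.01358707 ≈ 0.282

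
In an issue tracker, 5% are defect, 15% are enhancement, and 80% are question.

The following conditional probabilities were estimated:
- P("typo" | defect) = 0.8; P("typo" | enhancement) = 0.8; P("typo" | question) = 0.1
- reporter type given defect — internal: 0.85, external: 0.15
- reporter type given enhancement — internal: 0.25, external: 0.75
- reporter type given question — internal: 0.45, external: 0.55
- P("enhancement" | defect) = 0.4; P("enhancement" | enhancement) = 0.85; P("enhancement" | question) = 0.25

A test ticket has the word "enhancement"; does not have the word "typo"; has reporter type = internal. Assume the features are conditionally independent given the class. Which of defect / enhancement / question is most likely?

question

defect: 0.05 × (1−0.8) × 0.85 × 0.4 = 0.0034
enhancement: 0.15 × (1−0.8) × 0.25 × 0.85 = 0.006375
question: 0.8 × (1−0.1) × 0.45 × 0.25 = 0.081
Highest score → question.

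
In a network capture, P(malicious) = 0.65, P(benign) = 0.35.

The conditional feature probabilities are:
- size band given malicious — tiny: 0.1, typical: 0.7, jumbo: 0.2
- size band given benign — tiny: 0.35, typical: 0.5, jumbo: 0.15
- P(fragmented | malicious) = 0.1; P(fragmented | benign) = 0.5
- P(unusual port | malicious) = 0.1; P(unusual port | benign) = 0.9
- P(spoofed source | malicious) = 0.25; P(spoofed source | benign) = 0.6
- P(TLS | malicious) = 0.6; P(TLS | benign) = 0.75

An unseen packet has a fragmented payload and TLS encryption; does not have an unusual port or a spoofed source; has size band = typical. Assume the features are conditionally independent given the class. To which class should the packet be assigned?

malicious: 0.65 × 0.7 × 0.1 × (1−0.1) × (1−0.25) × 0.6 = 0.0184275
benign: 0.35 × 0.5 × 0.5 × (1−0.9) × (1−0.6) × 0.75 = 0.002625
Highest score → malicious.

malicious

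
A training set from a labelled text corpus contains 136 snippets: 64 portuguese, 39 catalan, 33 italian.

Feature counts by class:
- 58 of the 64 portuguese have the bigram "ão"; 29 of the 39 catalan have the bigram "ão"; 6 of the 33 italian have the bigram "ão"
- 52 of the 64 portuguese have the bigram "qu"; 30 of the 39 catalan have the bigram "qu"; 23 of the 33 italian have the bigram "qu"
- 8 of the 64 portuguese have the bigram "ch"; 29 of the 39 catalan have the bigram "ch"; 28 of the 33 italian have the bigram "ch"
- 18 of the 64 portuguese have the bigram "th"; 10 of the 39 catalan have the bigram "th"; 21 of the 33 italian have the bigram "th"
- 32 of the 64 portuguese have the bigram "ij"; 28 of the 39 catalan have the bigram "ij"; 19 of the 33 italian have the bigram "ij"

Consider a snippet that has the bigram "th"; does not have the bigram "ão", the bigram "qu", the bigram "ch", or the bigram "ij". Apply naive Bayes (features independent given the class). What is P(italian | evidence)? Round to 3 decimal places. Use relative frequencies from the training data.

0.649

portuguese: (64/136) × (6/64) × (12/64) × (56/64) × (18/64) × (32/64) ≈ 0.00101785
catalan: (39/136) × (10/39) × (9/39) × (10/39) × (10/39) × (11/39) ≈ 0.000314657
italian: (33/136) × (27/33) × (10/33) × (5/33) × (21/33) × (14/33) ≈ 0.00246086
P(italian | x) = 0.00246086 / 0.003793367 ≈ 0.649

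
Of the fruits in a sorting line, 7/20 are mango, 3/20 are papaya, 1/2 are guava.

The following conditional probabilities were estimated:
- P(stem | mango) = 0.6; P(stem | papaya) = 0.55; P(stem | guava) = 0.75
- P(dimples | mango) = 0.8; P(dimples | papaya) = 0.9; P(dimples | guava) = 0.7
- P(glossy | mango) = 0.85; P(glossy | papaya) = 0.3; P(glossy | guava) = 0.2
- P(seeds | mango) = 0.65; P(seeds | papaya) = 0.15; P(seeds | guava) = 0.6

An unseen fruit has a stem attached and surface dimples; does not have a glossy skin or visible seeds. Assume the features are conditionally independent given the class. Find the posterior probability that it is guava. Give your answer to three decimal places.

mango: 0.35 × 0.6 × 0.8 × (1−0.85) × (1−0.65) = 0.00882
papaya: 0.15 × 0.55 × 0.9 × (1−0.3) × (1−0.15) = 0.04417875
guava: 0.5 × 0.75 × 0.7 × (1−0.2) × (1−0.6) = 0.084
P(guava | x) = 0.084 / 0.13699875 ≈ 0.613

0.613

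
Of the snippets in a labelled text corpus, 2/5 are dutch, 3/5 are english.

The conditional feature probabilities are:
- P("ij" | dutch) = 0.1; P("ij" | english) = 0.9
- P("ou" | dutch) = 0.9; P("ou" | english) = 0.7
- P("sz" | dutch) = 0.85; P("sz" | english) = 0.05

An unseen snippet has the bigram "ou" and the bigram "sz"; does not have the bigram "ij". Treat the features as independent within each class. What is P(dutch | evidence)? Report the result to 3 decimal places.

dutch: 0.4 × (1−0.1) × 0.9 × 0.85 = 0.2754
english: 0.6 × (1−0.9) × 0.7 × 0.05 = 0.0021
P(dutch | x) = 0.2754 / 0.2775 ≈ 0.992

0.992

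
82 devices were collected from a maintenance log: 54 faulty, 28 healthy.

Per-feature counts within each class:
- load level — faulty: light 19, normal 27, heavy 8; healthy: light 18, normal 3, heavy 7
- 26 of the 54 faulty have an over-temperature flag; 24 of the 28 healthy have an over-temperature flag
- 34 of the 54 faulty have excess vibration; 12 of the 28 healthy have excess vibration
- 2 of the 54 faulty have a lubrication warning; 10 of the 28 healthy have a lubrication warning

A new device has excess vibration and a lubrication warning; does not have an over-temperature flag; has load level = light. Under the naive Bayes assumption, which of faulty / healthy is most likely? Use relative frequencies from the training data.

faulty: (54/82) × (19/54) × (28/54) × (34/54) × (2/54) ≈ 0.00280172
healthy: (28/82) × (18/28) × (4/28) × (12/28) × (10/28) ≈ 0.00479983
Highest score → healthy.

healthy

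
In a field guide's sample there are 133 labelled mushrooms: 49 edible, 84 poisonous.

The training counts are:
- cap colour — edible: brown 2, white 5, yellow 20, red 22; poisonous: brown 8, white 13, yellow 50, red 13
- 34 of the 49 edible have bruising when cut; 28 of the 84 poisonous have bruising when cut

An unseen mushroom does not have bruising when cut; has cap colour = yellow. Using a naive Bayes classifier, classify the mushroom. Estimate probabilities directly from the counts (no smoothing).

poisonous

edible: (49/133) × (20/49) × (15/49) ≈ 0.0460335
poisonous: (84/133) × (50/84) × (56/84) ≈ 0.250627
Highest score → poisonous.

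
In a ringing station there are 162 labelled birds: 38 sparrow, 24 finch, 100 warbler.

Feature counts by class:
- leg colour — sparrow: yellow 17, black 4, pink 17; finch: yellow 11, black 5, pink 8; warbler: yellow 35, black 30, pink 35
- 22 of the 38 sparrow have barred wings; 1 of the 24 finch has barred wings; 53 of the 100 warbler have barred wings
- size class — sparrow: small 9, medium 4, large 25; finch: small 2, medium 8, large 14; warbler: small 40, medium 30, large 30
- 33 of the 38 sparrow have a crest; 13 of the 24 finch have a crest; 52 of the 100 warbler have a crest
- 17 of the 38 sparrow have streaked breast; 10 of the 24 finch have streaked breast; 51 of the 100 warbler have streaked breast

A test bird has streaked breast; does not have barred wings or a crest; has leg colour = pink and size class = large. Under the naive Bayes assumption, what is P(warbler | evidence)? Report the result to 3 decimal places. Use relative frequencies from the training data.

sparrow: (38/162) × (17/38) × (16/38) × (25/38) × (5/38) × (17/38) ≈ 0.00171111
finch: (24/162) × (8/24) × (23/24) × (14/24) × (11/24) × (10/24) ≈ 0.00527204
warbler: (100/162) × (35/100) × (47/100) × (30/100) × (48/100) × (51/100) ≈ 0.00745733
P(warbler | x) = 0.00745733 / 0.01444048 ≈ 0.516

0.516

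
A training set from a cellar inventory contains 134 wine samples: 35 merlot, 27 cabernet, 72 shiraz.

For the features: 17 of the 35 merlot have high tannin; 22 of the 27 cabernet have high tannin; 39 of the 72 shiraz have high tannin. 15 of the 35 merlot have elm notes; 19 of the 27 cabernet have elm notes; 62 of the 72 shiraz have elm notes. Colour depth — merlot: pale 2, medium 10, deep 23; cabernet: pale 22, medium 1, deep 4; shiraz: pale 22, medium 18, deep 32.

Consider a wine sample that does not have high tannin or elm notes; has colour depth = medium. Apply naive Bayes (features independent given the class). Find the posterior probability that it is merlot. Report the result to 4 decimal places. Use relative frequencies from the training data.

merlot: (35/134) × (18/35) × (20/35) × (10/35) ≈ 0.0219312
cabernet: (27/134) × (5/27) × (8/27) × (1/27) ≈ 0.000409475
shiraz: (72/134) × (33/72) × (10/72) × (18/72) ≈ 0.008551
P(merlot | x) = 0.0219312 / 0.030891675 ≈ 0.7099

0.7099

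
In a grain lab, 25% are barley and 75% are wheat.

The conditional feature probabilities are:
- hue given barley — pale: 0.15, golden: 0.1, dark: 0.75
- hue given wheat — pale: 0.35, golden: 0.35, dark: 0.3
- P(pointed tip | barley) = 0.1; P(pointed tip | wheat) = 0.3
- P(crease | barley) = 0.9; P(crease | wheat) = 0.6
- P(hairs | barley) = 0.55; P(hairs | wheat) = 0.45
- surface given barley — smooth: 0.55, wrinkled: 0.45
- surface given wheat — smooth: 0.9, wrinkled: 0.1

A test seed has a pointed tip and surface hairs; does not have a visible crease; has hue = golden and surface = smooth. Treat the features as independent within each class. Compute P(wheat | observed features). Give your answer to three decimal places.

0.994

barley: 0.25 × 0.1 × 0.1 × (1−0.9) × 0.55 × 0.55 = 0.000075625
wheat: 0.75 × 0.35 × 0.3 × (1−0.6) × 0.45 × 0.9 = 0.0127575
P(wheat | x) = 0.0127575 / 0.012833125 ≈ 0.994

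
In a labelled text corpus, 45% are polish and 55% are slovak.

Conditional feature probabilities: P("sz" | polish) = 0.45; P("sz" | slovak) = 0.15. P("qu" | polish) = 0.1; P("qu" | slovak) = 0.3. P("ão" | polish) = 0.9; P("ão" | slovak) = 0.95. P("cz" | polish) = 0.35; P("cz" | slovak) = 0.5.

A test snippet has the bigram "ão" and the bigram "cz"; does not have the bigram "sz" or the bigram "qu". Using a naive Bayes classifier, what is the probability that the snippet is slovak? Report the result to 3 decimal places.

polish: 0.45 × (1−0.45) × (1−0.1) × 0.9 × 0.35 = 0.07016625
slovak: 0.55 × (1−0.15) × (1−0.3) × 0.95 × 0.5 = 0.15544375
P(slovak | x) = 0.15544375 / 0.22561 ≈ 0.689

0.689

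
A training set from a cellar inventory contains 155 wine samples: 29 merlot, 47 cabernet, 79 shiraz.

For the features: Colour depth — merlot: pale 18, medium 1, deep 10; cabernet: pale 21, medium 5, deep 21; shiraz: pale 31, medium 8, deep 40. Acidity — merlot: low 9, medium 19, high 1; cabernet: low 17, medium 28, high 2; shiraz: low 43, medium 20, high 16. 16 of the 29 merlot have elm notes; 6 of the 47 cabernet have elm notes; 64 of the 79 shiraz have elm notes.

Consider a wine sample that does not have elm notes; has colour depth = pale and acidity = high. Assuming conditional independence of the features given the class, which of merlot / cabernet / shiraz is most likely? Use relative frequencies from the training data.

merlot: (29/155) × (18/29) × (1/29) × (13/29) ≈ 0.0017951
cabernet: (47/155) × (21/47) × (2/47) × (41/47) ≈ 0.00502928
shiraz: (79/155) × (31/79) × (16/79) × (15/79) ≈ 0.00769108
Highest score → shiraz.

shiraz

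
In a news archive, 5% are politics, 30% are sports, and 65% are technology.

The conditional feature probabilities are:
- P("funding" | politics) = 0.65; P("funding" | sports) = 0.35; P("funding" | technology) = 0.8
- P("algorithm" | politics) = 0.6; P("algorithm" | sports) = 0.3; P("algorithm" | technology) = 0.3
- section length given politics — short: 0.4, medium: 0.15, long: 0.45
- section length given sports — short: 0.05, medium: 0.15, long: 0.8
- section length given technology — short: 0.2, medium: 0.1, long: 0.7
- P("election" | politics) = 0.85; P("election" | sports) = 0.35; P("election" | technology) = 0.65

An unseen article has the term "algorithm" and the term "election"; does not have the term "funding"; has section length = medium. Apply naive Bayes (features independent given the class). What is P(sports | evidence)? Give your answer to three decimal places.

politics: 0.05 × (1−0.65) × 0.6 × 0.15 × 0.85 = 0.00133875
sports: 0.3 × (1−0.35) × 0.3 × 0.15 × 0.35 = 0.00307125
technology: 0.65 × (1−0.8) × 0.3 × 0.1 × 0.65 = 0.002535
P(sports | x) = 0.00307125 / 0.006945 ≈ 0.442

0.442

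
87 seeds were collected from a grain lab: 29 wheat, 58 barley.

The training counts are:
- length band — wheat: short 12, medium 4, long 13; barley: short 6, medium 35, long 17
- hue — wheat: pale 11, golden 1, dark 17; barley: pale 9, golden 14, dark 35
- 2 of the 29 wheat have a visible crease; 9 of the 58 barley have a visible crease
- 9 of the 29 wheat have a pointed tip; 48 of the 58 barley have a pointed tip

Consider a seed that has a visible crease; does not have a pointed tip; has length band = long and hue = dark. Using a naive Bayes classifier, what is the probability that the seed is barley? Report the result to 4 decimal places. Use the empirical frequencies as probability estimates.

0.4309

wheat: (29/87) × (13/29) × (17/29) × (2/29) × (20/29) ≈ 0.00416619
barley: (58/87) × (17/58) × (35/58) × (9/58) × (10/58) ≈ 0.00315469
P(barley | x) = 0.00315469 / 0.00732088 ≈ 0.4309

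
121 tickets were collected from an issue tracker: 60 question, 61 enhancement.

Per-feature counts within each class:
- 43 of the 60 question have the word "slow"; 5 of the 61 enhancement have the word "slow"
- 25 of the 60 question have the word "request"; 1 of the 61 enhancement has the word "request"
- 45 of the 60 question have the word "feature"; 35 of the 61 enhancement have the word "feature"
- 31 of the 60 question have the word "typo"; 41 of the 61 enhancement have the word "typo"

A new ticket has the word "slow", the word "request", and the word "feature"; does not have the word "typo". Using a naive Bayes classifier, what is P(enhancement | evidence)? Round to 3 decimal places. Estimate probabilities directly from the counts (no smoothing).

question: (60/121) × (43/60) × (25/60) × (45/60) × (29/60) ≈ 0.053676
enhancement: (61/121) × (5/61) × (1/61) × (35/61) × (20/61) ≈ 0.000127436
P(enhancement | x) = 0.000127436 / 0.053803436 ≈ 0.002

0.002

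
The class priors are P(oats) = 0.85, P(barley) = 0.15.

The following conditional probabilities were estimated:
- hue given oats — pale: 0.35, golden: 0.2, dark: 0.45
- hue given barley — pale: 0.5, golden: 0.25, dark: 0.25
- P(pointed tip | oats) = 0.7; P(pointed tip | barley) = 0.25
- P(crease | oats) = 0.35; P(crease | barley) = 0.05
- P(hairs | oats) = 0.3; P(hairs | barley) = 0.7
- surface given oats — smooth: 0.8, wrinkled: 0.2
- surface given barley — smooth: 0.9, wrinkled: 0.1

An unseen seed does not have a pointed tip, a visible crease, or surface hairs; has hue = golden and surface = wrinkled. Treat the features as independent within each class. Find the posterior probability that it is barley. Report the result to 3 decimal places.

0.147

oats: 0.85 × 0.2 × (1−0.7) × (1−0.35) × (1−0.3) × 0.2 = 0.004641
barley: 0.15 × 0.25 × (1−0.25) × (1−0.05) × (1−0.7) × 0.1 = 0.0008015625
P(barley | x) = 0.0008015625 / 0.0054425625 ≈ 0.147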